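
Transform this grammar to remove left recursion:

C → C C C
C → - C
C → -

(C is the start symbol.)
C → - C C'
C → - C'
C' → C C C'
C' → ε

C is directly left-recursive. The standard transformation for
  A → A α₁ | ... | A α_m | β₁ | ... | β_n
is
  A  → β₁ A' | ... | β_n A'
  A' → α₁ A' | ... | α_m A' | ε

C → - C becomes C → - C C'
C → - becomes C → - C'
C → C C C becomes C' → C C C'
Add C' → ε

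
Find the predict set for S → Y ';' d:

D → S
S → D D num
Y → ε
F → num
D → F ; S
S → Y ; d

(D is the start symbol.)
PREDICT(S → Y ';' d) = (FIRST(RHS) \ {ε}) ∪ (FOLLOW(S) if ε ∈ FIRST(RHS), i.e. RHS ⇒* ε)
FIRST(Y) = { ε }
FIRST(Y ';' d) = { ';' }
ε ∉ FIRST(Y ';' d), so FOLLOW(S) is not added.
PREDICT(S → Y ';' d) = { ';' }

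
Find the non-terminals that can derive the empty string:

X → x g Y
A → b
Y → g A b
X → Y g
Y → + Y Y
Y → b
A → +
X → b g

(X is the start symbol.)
A non-terminal is nullable if it can derive ε (the empty string): either it has an ε-production, or it has a production whose right-hand side consists entirely of nullable non-terminals.

There are no ε-productions, so no non-terminal can derive ε.
No non-terminals are nullable.

Answer: None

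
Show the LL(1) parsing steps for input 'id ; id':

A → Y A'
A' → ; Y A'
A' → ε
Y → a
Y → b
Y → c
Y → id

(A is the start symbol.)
Stack is shown with the top on the left.

Stack     Input      Action
---------------------------
A $       id ; id $  output A → Y A'
Y A' $    id ; id $  output Y → id
id A' $   id ; id $  match 'id'
A' $      ; id $     output A' → ; Y A'
; Y A' $  ; id $     match ';'
Y A' $    id $       output Y → id
id A' $   id $       match 'id'
A' $      $          output A' → ε
$         $          accept

The string is accepted.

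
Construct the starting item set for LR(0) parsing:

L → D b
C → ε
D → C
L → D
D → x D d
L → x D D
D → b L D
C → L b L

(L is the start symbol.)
{ [C → . L b L], [C → .], [D → . C], [D → . b L D], [D → . x D d], [L → . D b], [L → . D], [L → . x D D], [L' → . L] }

First, augment the grammar with L' → L
I₀ = CLOSURE({ [L' → . L] }):
  [L' → . L] has the dot before L: add [L → . D b], [L → . D], [L → . x D D]
  [L → . D b] has the dot before D: add [D → . C], [D → . x D d], [D → . b L D]
  [D → . C] has the dot before C: add [C → .], [C → . L b L]
No further items can be added.

I₀ = { [C → . L b L], [C → .], [D → . C], [D → . b L D], [D → . x D d], [L → . D b], [L → . D], [L → . x D D], [L' → . L] }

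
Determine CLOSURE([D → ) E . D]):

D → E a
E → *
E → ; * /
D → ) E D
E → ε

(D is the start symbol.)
Start with: [D → ) E . D]
  [D → ) E . D] has the dot before D: add [D → . E a], [D → . ) E D]
  [D → . E a] has the dot before E: add [E → . *], [E → . ; * /], [E → .]
No further items can be added.

CLOSURE = { [D → ) E . D], [D → . ) E D], [D → . E a], [E → . *], [E → . ; * /], [E → .] }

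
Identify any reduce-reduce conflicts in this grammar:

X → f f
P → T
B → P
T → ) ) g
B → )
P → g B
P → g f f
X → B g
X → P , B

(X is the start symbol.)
A reduce-reduce conflict occurs when an LR(0) state has two complete items [A → α .] and [B → β .] — both call for a reduction, and with no lookahead the parser cannot choose between them.

Augment with X' → X and build the canonical LR(0) collection (I0 = CLOSURE({[X' → . X]}), then GOTO on every symbol after a dot until no new states appear). It has 18 states:
  I0: { [B → . )], [B → . P], [P → . T], [P → . g B], [P → . g f f], [T → . ) ) g], [X → . B g], [X → . P , B], [X → . f f], [X' → . X] }  — shift
  I1: { [B → ) .], [T → ) . ) g] }  — shift, reduce
  I2: { [X → B . g] }  — shift
  I3: { [B → P .], [X → P . , B] }  — shift, reduce
  I4: { [P → T .] }  — reduce
  I5: { [X' → X .] }  — accept
  I6: { [X → f . f] }  — shift
  I7: { [B → . )], [B → . P], [P → . T], [P → . g B], [P → . g f f], [P → g . B], [P → g . f f], [T → . ) ) g] }  — shift
  I8: { [P → g B .] }  — reduce
  I9: { [B → P .] }  — reduce
  I10: { [P → g f . f] }  — shift
  I11: { [P → g f f .] }  — reduce
  I12: { [X → f f .] }  — reduce
  I13: { [B → . )], [B → . P], [P → . T], [P → . g B], [P → . g f f], [T → . ) ) g], [X → P , . B] }  — shift
  I14: { [X → P , B .] }  — reduce
  I15: { [X → B g .] }  — reduce
  I16: { [T → ) ) . g] }  — shift
  I17: { [T → ) ) g .] }  — reduce

No state contains more than one complete item.

Answer: No reduce-reduce conflicts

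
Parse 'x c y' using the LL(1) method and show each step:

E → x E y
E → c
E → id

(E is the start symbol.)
LL(1) parsing maintains a stack (initially the start symbol over $) and the input. At each step: if the stack top is a terminal, match it against the current input token; if it is a non-terminal N, replace it with the RHS of M[N, lookahead] (the unique production whose predict set contains the lookahead).

Stack is shown with the top on the left.

Stack    Input    Action
------------------------
E $      x c y $  output E → x E y
x E y $  x c y $  match 'x'
E y $    c y $    output E → c
c y $    c y $    match 'c'
y $      y $      match 'y'
$        $        accept

The string is accepted.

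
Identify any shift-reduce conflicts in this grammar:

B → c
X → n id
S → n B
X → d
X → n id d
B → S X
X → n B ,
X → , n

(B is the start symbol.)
A shift-reduce conflict occurs when an LR(0) state has both:
  - a complete (reduce) item [A → α .] (dot at the end), and
  - a shift item [B → β . c γ] (dot before a terminal).

Augment with B' → B and build the canonical LR(0) collection (I0 = CLOSURE({[B' → . B]}), then GOTO on every symbol after a dot until no new states appear). It has 15 states:
  I0: { [B → . S X], [B → . c], [B' → . B], [S → . n B] }  — shift
  I1: { [B' → B .] }  — accept
  I2: { [B → S . X], [X → . , n], [X → . d], [X → . n B ,], [X → . n id d], [X → . n id] }  — shift
  I3: { [B → c .] }  — reduce
  I4: { [B → . S X], [B → . c], [S → . n B], [S → n . B] }  — shift
  I5: { [S → n B .] }  — reduce
  I6: { [X → , . n] }  — shift
  I7: { [B → S X .] }  — reduce
  I8: { [X → d .] }  — reduce
  I9: { [B → . S X], [B → . c], [S → . n B], [X → n . B ,], [X → n . id d], [X → n . id] }  — shift
  I10: { [X → n B . ,] }  — shift
  I11: { [X → n id . d], [X → n id .] }  — shift, reduce
  I12: { [X → n id d .] }  — reduce
  I13: { [X → n B , .] }  — reduce
  I14: { [X → , n .] }  — reduce

I11 contains reduce item [X → n id .] and shift item [X → n id . d] — shift-reduce conflict.

Answer: Yes — I11: [X → n id .] vs [X → n id . d]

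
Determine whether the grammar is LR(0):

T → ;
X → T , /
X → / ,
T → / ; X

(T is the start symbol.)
Yes, the grammar is LR(0)

A grammar is LR(0) if no state in the canonical LR(0) collection has:
  - both a shift item (dot before a terminal) and a complete item (shift-reduce conflict), or
  - two or more complete items (reduce-reduce conflict; the accept item [T' → T .] counts as a complete item here).

Augment with T' → T and build the canonical LR(0) collection (I0 = CLOSURE({[T' → . T]}), then GOTO on every symbol after a dot until no new states appear). It has 11 states:
  I0: { [T → . / ; X], [T → . ;], [T' → . T] }  — shift
  I1: { [T → / . ; X] }  — shift
  I2: { [T → ; .] }  — reduce
  I3: { [T' → T .] }  — accept
  I4: { [T → . / ; X], [T → . ;], [T → / ; . X], [X → . / ,], [X → . T , /] }  — shift
  I5: { [T → / . ; X], [X → / . ,] }  — shift
  I6: { [X → T . , /] }  — shift
  I7: { [T → / ; X .] }  — reduce
  I8: { [X → T , . /] }  — shift
  I9: { [X → T , / .] }  — reduce
  I10: { [X → / , .] }  — reduce

Every state is either a pure shift/goto state or contains exactly one complete item and nothing to shift — no conflicts. The grammar is LR(0).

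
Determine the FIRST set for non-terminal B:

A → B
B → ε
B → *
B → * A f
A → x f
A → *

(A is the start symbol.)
To compute FIRST(B), examine every production with B on the left-hand side, reading each right-hand side left to right until a non-nullable symbol is reached.

From B → ε:
  - ε-production, so ε ∈ FIRST(B)
From B → *:
  - '*' is a terminal: add '*' and stop
From B → * A f:
  - '*' is a terminal: add '*' and stop

Collecting: FIRST(B) = { '*', ε }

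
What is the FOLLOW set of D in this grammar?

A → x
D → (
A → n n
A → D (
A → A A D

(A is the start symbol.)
To compute FOLLOW(D), find every occurrence of D on a right-hand side N → α D β: add FIRST(β) \ {ε}, and if β is empty or nullable also add FOLLOW(N). Iterate to a fixed point.

In A → D (: D is followed by '(', add FIRST('(') \ {ε} = { '(' }
In A → A A D: D is at the end, add FOLLOW(A)

The FOLLOW sets referred to above (computed the same way, to a fixed point):
  FOLLOW(A) = { $, '(', 'n', 'x' }

Taking the union: FOLLOW(D) = { $, '(', 'n', 'x' }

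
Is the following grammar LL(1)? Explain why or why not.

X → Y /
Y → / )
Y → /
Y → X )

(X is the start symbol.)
No. Predict set conflict for Y: { '/' }

A grammar is LL(1) if for each non-terminal N with multiple productions, the predict sets of those productions are pairwise disjoint, where PREDICT(N → α) = (FIRST(α) \ {ε}) ∪ (FOLLOW(N) if α ⇒* ε).

Relevant sets:
  FIRST(X) = { '/' }

For Y:
  PREDICT(Y → '/' ')') = { '/' }
  PREDICT(Y → '/') = { '/' }
  PREDICT(Y → X ')') = { '/' }
X has a single production, so nothing to check there.

Conflict found: Predict set conflict for Y: { '/' }
The grammar is NOT LL(1).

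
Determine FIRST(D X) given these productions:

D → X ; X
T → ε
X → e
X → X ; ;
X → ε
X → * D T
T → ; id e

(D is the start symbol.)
{ '*', ';', 'e' }

FIRST sets of the non-terminals involved (from the grammar, by fixed-point iteration):
  FIRST(D) = { '*', ';', 'e' }

To compute FIRST(D X), process the symbols left to right:
Symbol D is a non-terminal. Add FIRST(D) \ {ε} = { '*', ';', 'e' }
D is not nullable (ε ∉ FIRST(D)), so stop here.
FIRST(D X) = { '*', ';', 'e' }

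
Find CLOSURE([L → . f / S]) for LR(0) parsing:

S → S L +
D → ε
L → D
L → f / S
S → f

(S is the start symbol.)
To compute CLOSURE, for each item [A → α.Bβ] where B is a non-terminal, add [B → .γ] for all productions B → γ; repeat for the newly added items until nothing changes.

Start with: [L → . f / S]
The dot precedes the terminal f, so nothing is added.

CLOSURE = { [L → . f / S] }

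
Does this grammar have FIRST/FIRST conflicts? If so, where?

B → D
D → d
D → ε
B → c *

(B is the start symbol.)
A FIRST/FIRST conflict occurs when two productions N → α and N → β for the same non-terminal have FIRST(α) ∩ FIRST(β) ≠ ∅ (with ε ∈ FIRST of a nullable right-hand side, so two nullable alternatives also conflict).

FIRST sets of the non-terminals at (or reachable through a nullable prefix from) the front of some alternative:
  FIRST(D) = { 'd', ε }

Productions for B:
  B → D: FIRST = { 'd', ε }
  B → c *: FIRST = { 'c' }
Productions for D:
  D → d: FIRST = { 'd' }
  D → ε: FIRST = { ε }

All alternatives of each non-terminal have pairwise disjoint FIRST sets.

Answer: No FIRST/FIRST conflicts.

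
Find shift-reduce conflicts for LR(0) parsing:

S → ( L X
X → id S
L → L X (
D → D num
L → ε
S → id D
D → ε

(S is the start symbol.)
A shift-reduce conflict occurs when an LR(0) state has both:
  - a complete (reduce) item [A → α .] (dot at the end), and
  - a shift item [B → β . c γ] (dot before a terminal).

Augment with S' → S and build the canonical LR(0) collection (I0 = CLOSURE({[S' → . S]}), then GOTO on every symbol after a dot until no new states appear). It has 11 states:
  I0: { [S → . ( L X], [S → . id D], [S' → . S] }  — shift
  I1: { [L → . L X (], [L → .], [S → ( . L X] }  — reduce
  I2: { [S' → S .] }  — accept
  I3: { [D → . D num], [D → .], [S → id . D] }  — reduce
  I4: { [D → D . num], [S → id D .] }  — shift, reduce
  I5: { [D → D num .] }  — reduce
  I6: { [L → L . X (], [S → ( L . X], [X → . id S] }  — shift
  I7: { [L → L X . (], [S → ( L X .] }  — shift, reduce
  I8: { [S → . ( L X], [S → . id D], [X → id . S] }  — shift
  I9: { [X → id S .] }  — reduce
  I10: { [L → L X ( .] }  — reduce

I4 contains reduce item [S → id D .] and shift item [D → D . num] — shift-reduce conflict.
I7 contains reduce item [S → ( L X .] and shift item [L → L X . (] — shift-reduce conflict.

Answer: Yes — I4: [S → id D .] vs [D → D . num]; I7: [S → ( L X .] vs [L → L X . (]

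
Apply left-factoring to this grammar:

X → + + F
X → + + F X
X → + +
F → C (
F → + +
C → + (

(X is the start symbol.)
Left-factoring transforms A → αβ₁ | αβ₂ into A → αA' and A' → β₁ | β₂
(α is the longest common prefix among the alternatives). Repeat until
no nonterminal has two alternatives with a common prefix.

Round 1: X has alternatives sharing prefix '+ +'. Introduce X': X → + + X'
  Add: X' → F
  Add: X' → F X
  Add: X' → ε

Round 2: X' has alternatives sharing prefix 'F'. Introduce X'': X' → F X''
  Add: X'' → ε
  Add: X'' → X

No remaining common prefixes — done.

Resulting grammar:
X → + + X'
X' → F X''
X'' → ε
X'' → X
X' → ε
F → C (
F → + +
C → + (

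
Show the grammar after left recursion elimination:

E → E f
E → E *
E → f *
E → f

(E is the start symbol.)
E → f * E'
E → f E'
E' → f E'
E' → * E'
E' → ε

E is directly left-recursive. The standard transformation for
  A → A α₁ | ... | A α_m | β₁ | ... | β_n
is
  A  → β₁ A' | ... | β_n A'
  A' → α₁ A' | ... | α_m A' | ε

E → f * becomes E → f * E'
E → f becomes E → f E'
E → E f becomes E' → f E'
E → E * becomes E' → * E'
Add E' → ε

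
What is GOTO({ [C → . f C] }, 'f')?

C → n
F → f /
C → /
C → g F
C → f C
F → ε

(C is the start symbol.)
{ [C → . /], [C → . f C], [C → . g F], [C → . n], [C → f . C] }

GOTO(I, 'f') = CLOSURE({ [A → αX.β] : [A → α.Xβ] ∈ I, X = 'f' })

Items with dot before 'f', with the dot advanced:
  [C → . f C] → [C → f . C]
Closure of the advanced items:
  [C → f . C] has the dot before C: add [C → . n], [C → . /], [C → . g F], [C → . f C]

GOTO = { [C → . /], [C → . f C], [C → . g F], [C → . n], [C → f . C] }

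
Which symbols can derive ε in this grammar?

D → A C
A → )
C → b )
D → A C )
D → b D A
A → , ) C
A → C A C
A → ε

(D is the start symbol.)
A non-terminal is nullable if it can derive ε (the empty string): either it has an ε-production, or it has a production whose right-hand side consists entirely of nullable non-terminals.

ε-productions: A → ε
So A is immediately nullable.
No further non-terminal can be added: every production for the remaining non-terminals contains a terminal or a non-nullable non-terminal.
Nullable = { 'A' }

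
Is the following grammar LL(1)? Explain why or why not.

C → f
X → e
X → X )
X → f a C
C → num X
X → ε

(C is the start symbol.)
Relevant sets:
  FIRST(X) = { ')', 'e', 'f', ε }
  FOLLOW(X) = { $, ')' }

For C:
  PREDICT(C → f) = { 'f' }
  PREDICT(C → num X) = { 'num' }
For X:
  PREDICT(X → e) = { 'e' }
  PREDICT(X → X ')') = { ')', 'e', 'f' }
  PREDICT(X → f a C) = { 'f' }
  PREDICT(X → ε) = { $, ')' }

Conflict found: Predict set conflict for X: { 'e' }
The grammar is NOT LL(1).

Answer: No. Predict set conflict for X: { 'e' }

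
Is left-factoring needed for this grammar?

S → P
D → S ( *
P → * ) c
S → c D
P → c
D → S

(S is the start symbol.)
Yes, D has productions with common prefix 'S'

Left-factoring is needed when two productions for the same non-terminal
share a common prefix on the right-hand side.

Productions for S:
  S → P
  S → c D
Productions for D:
  D → S ( *
  D → S
Productions for P:
  P → * ) c
  P → c

Found common prefix 'S' in productions for D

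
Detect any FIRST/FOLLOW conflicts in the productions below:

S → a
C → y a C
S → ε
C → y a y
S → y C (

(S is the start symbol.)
No FIRST/FOLLOW conflicts.

A FIRST/FOLLOW conflict occurs when a non-terminal N has a nullable alternative N → β (β ⇒* ε) and another alternative N → α with FIRST(α) ∩ FOLLOW(N) ≠ ∅: on such a lookahead the parser cannot decide between expanding α and letting N vanish via β.

Nullable non-terminals: S.

S: nullable alternative(s) S → ε; FOLLOW(S) = { $ }
  S → a: FIRST \ {ε} = { 'a' } — disjoint from FOLLOW(S)
  S → ε: FIRST \ {ε} = { } — this is the only nullable alternative, skip
  S → y C (: FIRST \ {ε} = { 'y' } — disjoint from FOLLOW(S)

C has no nullable alternative, so no FIRST/FOLLOW check is needed there.

No FIRST/FOLLOW conflicts found.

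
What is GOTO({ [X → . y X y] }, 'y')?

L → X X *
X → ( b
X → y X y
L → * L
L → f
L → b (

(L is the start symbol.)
{ [X → . ( b], [X → . y X y], [X → y . X y] }

GOTO(I, 'y') = CLOSURE({ [A → αX.β] : [A → α.Xβ] ∈ I, X = 'y' })

Items with dot before 'y', with the dot advanced:
  [X → . y X y] → [X → y . X y]
Closure of the advanced items:
  [X → y . X y] has the dot before X: add [X → . ( b], [X → . y X y]

GOTO = { [X → . ( b], [X → . y X y], [X → y . X y] }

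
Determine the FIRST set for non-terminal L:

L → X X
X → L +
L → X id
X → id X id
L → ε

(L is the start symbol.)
{ '+', 'id', ε }

To compute FIRST(L), examine every production with L on the left-hand side, reading each right-hand side left to right until a non-nullable symbol is reached.

FIRST sets of the other non-terminals involved (by the same procedure, iterated to a fixed point):
  FIRST(X) = { '+', 'id' }

From L → X X:
  - X is a non-terminal: add FIRST(X) \ {ε} = { '+', 'id' }
    X is not nullable, so stop
From L → X id:
  - X is a non-terminal: add FIRST(X) \ {ε} = { '+', 'id' }
    X is not nullable, so stop
From L → ε:
  - ε-production, so ε ∈ FIRST(L)

Collecting: FIRST(L) = { '+', 'id', ε }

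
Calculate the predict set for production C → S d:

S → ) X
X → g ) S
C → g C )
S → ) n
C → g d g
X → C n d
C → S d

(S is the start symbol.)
{ ')' }

PREDICT(C → S d) = (FIRST(RHS) \ {ε}) ∪ (FOLLOW(C) if ε ∈ FIRST(RHS), i.e. RHS ⇒* ε)
FIRST(S) = { ')' }
FIRST(S d) = { ')' }
ε ∉ FIRST(S d), so FOLLOW(C) is not added.
PREDICT(C → S d) = { ')' }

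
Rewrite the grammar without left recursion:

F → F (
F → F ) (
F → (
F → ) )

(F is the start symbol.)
F is directly left-recursive. The standard transformation for
  A → A α₁ | ... | A α_m | β₁ | ... | β_n
is
  A  → β₁ A' | ... | β_n A'
  A' → α₁ A' | ... | α_m A' | ε

F → ( becomes F → ( F'
F → ) ) becomes F → ) ) F'
F → F ( becomes F' → ( F'
F → F ) ( becomes F' → ) ( F'
Add F' → ε

Resulting grammar:
F → ( F'
F → ) ) F'
F' → ( F'
F' → ) ( F'
F' → ε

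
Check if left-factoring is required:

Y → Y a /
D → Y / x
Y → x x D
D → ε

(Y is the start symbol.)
No, left-factoring is not needed

Left-factoring is needed when two productions for the same non-terminal
share a common prefix on the right-hand side.

Productions for Y:
  Y → Y a /
  Y → x x D
Productions for D:
  D → Y / x
  D → ε

No common prefixes found.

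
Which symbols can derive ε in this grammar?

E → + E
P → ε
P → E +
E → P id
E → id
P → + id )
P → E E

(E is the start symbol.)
ε-productions: P → ε
So P is immediately nullable.
No further non-terminal can be added: every production for the remaining non-terminals contains a terminal or a non-nullable non-terminal.
Nullable = { 'P' }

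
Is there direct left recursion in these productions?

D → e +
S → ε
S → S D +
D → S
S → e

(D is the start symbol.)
D → e +: starts with e
S → ε: starts with ε
S → S D +: LEFT RECURSIVE (starts with S)
D → S: starts with S
S → e: starts with e

The grammar has direct left recursion on: S.

Answer: Yes, S is left-recursive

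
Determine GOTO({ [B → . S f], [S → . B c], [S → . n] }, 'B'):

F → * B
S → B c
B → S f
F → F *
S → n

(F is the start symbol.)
GOTO(I, 'B') = CLOSURE({ [A → αX.β] : [A → α.Xβ] ∈ I, X = 'B' })

Items with dot before 'B', with the dot advanced:
  [S → . B c] → [S → B . c]
Closure adds nothing (no advanced item has the dot before a non-terminal).

GOTO = { [S → B . c] }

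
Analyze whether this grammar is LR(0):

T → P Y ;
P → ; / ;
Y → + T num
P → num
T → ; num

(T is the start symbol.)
Yes, the grammar is LR(0)

Augment with T' → T and build the canonical LR(0) collection (I0 = CLOSURE({[T' → . T]}), then GOTO on every symbol after a dot until no new states appear). It has 13 states:
  I0: { [P → . ; / ;], [P → . num], [T → . ; num], [T → . P Y ;], [T' → . T] }  — shift
  I1: { [P → ; . / ;], [T → ; . num] }  — shift
  I2: { [T → P . Y ;], [Y → . + T num] }  — shift
  I3: { [T' → T .] }  — accept
  I4: { [P → num .] }  — reduce
  I5: { [P → . ; / ;], [P → . num], [T → . ; num], [T → . P Y ;], [Y → + . T num] }  — shift
  I6: { [T → P Y . ;] }  — shift
  I7: { [T → P Y ; .] }  — reduce
  I8: { [Y → + T . num] }  — shift
  I9: { [Y → + T num .] }  — reduce
  I10: { [P → ; / . ;] }  — shift
  I11: { [T → ; num .] }  — reduce
  I12: { [P → ; / ; .] }  — reduce

Every state is either a pure shift/goto state or contains exactly one complete item and nothing to shift — no conflicts. The grammar is LR(0).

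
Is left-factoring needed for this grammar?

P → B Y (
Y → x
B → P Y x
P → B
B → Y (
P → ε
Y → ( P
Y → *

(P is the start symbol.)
Left-factoring is needed when two productions for the same non-terminal
share a common prefix on the right-hand side.

Productions for P:
  P → B Y (
  P → B
  P → ε
Productions for Y:
  Y → x
  Y → ( P
  Y → *
Productions for B:
  B → P Y x
  B → Y (

Found common prefix 'B' in productions for P

Answer: Yes, P has productions with common prefix 'B'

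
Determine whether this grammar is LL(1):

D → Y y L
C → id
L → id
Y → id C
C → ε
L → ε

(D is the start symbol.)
A grammar is LL(1) if for each non-terminal N with multiple productions, the predict sets of those productions are pairwise disjoint, where PREDICT(N → α) = (FIRST(α) \ {ε}) ∪ (FOLLOW(N) if α ⇒* ε).

Relevant sets:
  FOLLOW(C) = { 'y' }
  FOLLOW(L) = { $ }

For C:
  PREDICT(C → id) = { 'id' }
  PREDICT(C → ε) = { 'y' }
For L:
  PREDICT(L → id) = { 'id' }
  PREDICT(L → ε) = { $ }
D, Y have a single production, so nothing to check there.

All predict sets are disjoint. The grammar IS LL(1).

Answer: Yes, the grammar is LL(1).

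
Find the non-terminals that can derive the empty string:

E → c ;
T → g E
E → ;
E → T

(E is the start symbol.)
None

A non-terminal is nullable if it can derive ε (the empty string): either it has an ε-production, or it has a production whose right-hand side consists entirely of nullable non-terminals.

There are no ε-productions, so no non-terminal can derive ε.
No non-terminals are nullable.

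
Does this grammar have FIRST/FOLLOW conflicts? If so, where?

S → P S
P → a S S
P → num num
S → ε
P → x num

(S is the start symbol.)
Nullable non-terminals: S.
FIRST sets used below: FIRST(P) = { 'a', 'num', 'x' }

S: nullable alternative(s) S → ε; FOLLOW(S) = { $, 'a', 'num', 'x' }
  S → P S: FIRST \ {ε} = { 'a', 'num', 'x' } — overlaps FOLLOW(S) on { 'a', 'num', 'x' }: CONFLICT
  S → ε: FIRST \ {ε} = { } — this is the only nullable alternative, skip

P has no nullable alternative, so no FIRST/FOLLOW check is needed there.

So the grammar has 1 FIRST/FOLLOW conflict (marked CONFLICT above).

Answer: Yes. S → P S with FOLLOW(S) on { 'a', 'num', 'x' }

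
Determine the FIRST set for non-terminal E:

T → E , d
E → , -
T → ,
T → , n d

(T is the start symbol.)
{ ',' }

To compute FIRST(E), examine every production with E on the left-hand side, reading each right-hand side left to right until a non-nullable symbol is reached.

From E → , -:
  - ',' is a terminal: add ',' and stop

Collecting: FIRST(E) = { ',' }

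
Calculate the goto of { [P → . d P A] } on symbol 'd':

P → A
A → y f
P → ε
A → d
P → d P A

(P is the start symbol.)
{ [A → . d], [A → . y f], [P → . A], [P → . d P A], [P → .], [P → d . P A] }

GOTO(I, 'd') = CLOSURE({ [A → αX.β] : [A → α.Xβ] ∈ I, X = 'd' })

Items with dot before 'd', with the dot advanced:
  [P → . d P A] → [P → d . P A]
Closure of the advanced items:
  [P → d . P A] has the dot before P: add [P → . A], [P → .], [P → . d P A]
  [P → . A] has the dot before A: add [A → . y f], [A → . d]

GOTO = { [A → . d], [A → . y f], [P → . A], [P → . d P A], [P → .], [P → d . P A] }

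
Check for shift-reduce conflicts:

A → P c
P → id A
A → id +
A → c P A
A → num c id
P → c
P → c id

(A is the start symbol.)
A shift-reduce conflict occurs when an LR(0) state has both:
  - a complete (reduce) item [A → α .] (dot at the end), and
  - a shift item [B → β . c γ] (dot before a terminal).

Augment with A' → A and build the canonical LR(0) collection (I0 = CLOSURE({[A' → . A]}), then GOTO on every symbol after a dot until no new states appear). It has 16 states:
  I0: { [A → . P c], [A → . c P A], [A → . id +], [A → . num c id], [A' → . A], [P → . c id], [P → . c], [P → . id A] }  — shift
  I1: { [A' → A .] }  — accept
  I2: { [A → P . c] }  — shift
  I3: { [A → c . P A], [P → . c id], [P → . c], [P → . id A], [P → c . id], [P → c .] }  — shift, reduce
  I4: { [A → . P c], [A → . c P A], [A → . id +], [A → . num c id], [A → id . +], [P → . c id], [P → . c], [P → . id A], [P → id . A] }  — shift
  I5: { [A → num . c id] }  — shift
  I6: { [A → num c . id] }  — shift
  I7: { [A → num c id .] }  — reduce
  I8: { [A → id + .] }  — reduce
  I9: { [P → id A .] }  — reduce
  I10: { [A → . P c], [A → . c P A], [A → . id +], [A → . num c id], [A → c P . A], [P → . c id], [P → . c], [P → . id A] }  — shift
  I11: { [P → c . id], [P → c .] }  — shift, reduce
  I12: { [A → . P c], [A → . c P A], [A → . id +], [A → . num c id], [P → . c id], [P → . c], [P → . id A], [P → c id .], [P → id . A] }  — shift, reduce
  I13: { [P → c id .] }  — reduce
  I14: { [A → c P A .] }  — reduce
  I15: { [A → P c .] }  — reduce

I3 contains reduce item [P → c .] and shift items [P → . c], [P → . c id], [P → c . id], [P → . id A] — shift-reduce conflict.
I11 contains reduce item [P → c .] and shift item [P → c . id] — shift-reduce conflict.
I12 contains reduce item [P → c id .] and shift items [A → . c P A], [A → . id +], [A → . num c id], [P → . c], [P → . c id], [P → . id A] — shift-reduce conflict.

Answer: Yes — I3: [P → c .] vs [P → . c]; I11: [P → c .] vs [P → c . id]; I12: [P → c id .] vs [A → . c P A]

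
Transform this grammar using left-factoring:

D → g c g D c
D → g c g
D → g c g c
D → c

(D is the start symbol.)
Left-factoring transforms A → αβ₁ | αβ₂ into A → αA' and A' → β₁ | β₂
(α is the longest common prefix among the alternatives). Repeat until
no nonterminal has two alternatives with a common prefix.

Round 1: D has alternatives sharing prefix 'g c g'. Introduce D': D → g c g D'
  Add: D' → D c
  Add: D' → ε
  Add: D' → c

No remaining common prefixes — done.

Resulting grammar:
D → g c g D'
D' → D c
D' → ε
D' → c
D → c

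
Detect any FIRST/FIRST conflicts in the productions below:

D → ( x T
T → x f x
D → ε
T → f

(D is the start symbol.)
A FIRST/FIRST conflict occurs when two productions N → α and N → β for the same non-terminal have FIRST(α) ∩ FIRST(β) ≠ ∅ (with ε ∈ FIRST of a nullable right-hand side, so two nullable alternatives also conflict).

Productions for D:
  D → ( x T: FIRST = { '(' }
  D → ε: FIRST = { ε }
Productions for T:
  T → x f x: FIRST = { 'x' }
  T → f: FIRST = { 'f' }

All alternatives of each non-terminal have pairwise disjoint FIRST sets.

Answer: No FIRST/FIRST conflicts.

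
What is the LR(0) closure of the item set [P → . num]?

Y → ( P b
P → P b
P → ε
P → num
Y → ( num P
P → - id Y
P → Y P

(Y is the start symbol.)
{ [P → . num] }

To compute CLOSURE, for each item [A → α.Bβ] where B is a non-terminal, add [B → .γ] for all productions B → γ; repeat for the newly added items until nothing changes.

Start with: [P → . num]
The dot precedes the terminal num, so nothing is added.

CLOSURE = { [P → . num] }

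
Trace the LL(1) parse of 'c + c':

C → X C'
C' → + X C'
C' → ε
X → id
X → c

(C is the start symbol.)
LL(1) parsing maintains a stack (initially the start symbol over $) and the input. At each step: if the stack top is a terminal, match it against the current input token; if it is a non-terminal N, replace it with the RHS of M[N, lookahead] (the unique production whose predict set contains the lookahead).

Stack is shown with the top on the left.

Stack     Input    Action
-------------------------
C $       c + c $  output C → X C'
X C' $    c + c $  output X → c
c C' $    c + c $  match 'c'
C' $      + c $    output C' → + X C'
+ X C' $  + c $    match '+'
X C' $    c $      output X → c
c C' $    c $      match 'c'
C' $      $        output C' → ε
$         $        accept

The string is accepted.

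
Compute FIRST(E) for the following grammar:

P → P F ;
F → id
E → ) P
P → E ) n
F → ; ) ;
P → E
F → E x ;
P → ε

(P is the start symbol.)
{ ')' }

To compute FIRST(E), examine every production with E on the left-hand side, reading each right-hand side left to right until a non-nullable symbol is reached.

From E → ) P:
  - ')' is a terminal: add ')' and stop

Collecting: FIRST(E) = { ')' }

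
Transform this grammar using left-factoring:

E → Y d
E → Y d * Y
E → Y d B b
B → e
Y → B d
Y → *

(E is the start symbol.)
Left-factoring transforms A → αβ₁ | αβ₂ into A → αA' and A' → β₁ | β₂
(α is the longest common prefix among the alternatives). Repeat until
no nonterminal has two alternatives with a common prefix.

Round 1: E has alternatives sharing prefix 'Y d'. Introduce E': E → Y d E'
  Add: E' → ε
  Add: E' → * Y
  Add: E' → B b

No remaining common prefixes — done.

Resulting grammar:
E → Y d E'
E' → ε
E' → * Y
E' → B b
B → e
Y → B d
Y → *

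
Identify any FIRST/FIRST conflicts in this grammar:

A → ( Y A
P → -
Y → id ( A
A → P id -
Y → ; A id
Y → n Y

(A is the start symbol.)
A FIRST/FIRST conflict occurs when two productions N → α and N → β for the same non-terminal have FIRST(α) ∩ FIRST(β) ≠ ∅ (with ε ∈ FIRST of a nullable right-hand side, so two nullable alternatives also conflict).

FIRST sets of the non-terminals at (or reachable through a nullable prefix from) the front of some alternative:
  FIRST(P) = { '-' }

Productions for A:
  A → ( Y A: FIRST = { '(' }
  A → P id -: FIRST = { '-' }
Productions for Y:
  Y → id ( A: FIRST = { 'id' }
  Y → ; A id: FIRST = { ';' }
  Y → n Y: FIRST = { 'n' }
P has only one production, so no FIRST/FIRST conflict is possible there.

All alternatives of each non-terminal have pairwise disjoint FIRST sets.

Answer: No FIRST/FIRST conflicts.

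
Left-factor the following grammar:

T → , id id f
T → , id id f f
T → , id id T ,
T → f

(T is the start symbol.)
T → , id id T'
T' → f T''
T'' → ε
T'' → f
T' → T ,
T → f

Left-factoring transforms A → αβ₁ | αβ₂ into A → αA' and A' → β₁ | β₂
(α is the longest common prefix among the alternatives). Repeat until
no nonterminal has two alternatives with a common prefix.

Round 1: T has alternatives sharing prefix ', id id'. Introduce T': T → , id id T'
  Add: T' → f
  Add: T' → f f
  Add: T' → T ,

Round 2: T' has alternatives sharing prefix 'f'. Introduce T'': T' → f T''
  Add: T'' → ε
  Add: T'' → f

No remaining common prefixes — done.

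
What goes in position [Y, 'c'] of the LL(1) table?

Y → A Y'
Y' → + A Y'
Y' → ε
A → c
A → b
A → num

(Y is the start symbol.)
Y → A Y'

To find M[Y, 'c'], we find productions for Y where 'c' is in the predict set (PREDICT(N → α) = (FIRST(α) \ {ε}) ∪ (FOLLOW(N) if α ⇒* ε)).

Relevant sets:
  FIRST(A) = { 'b', 'c', 'num' }

Y → A Y': PREDICT = { 'b', 'c', 'num' }
  'c' is in predict set, so this production goes in M[Y, 'c']

M[Y, 'c'] = Y → A Y'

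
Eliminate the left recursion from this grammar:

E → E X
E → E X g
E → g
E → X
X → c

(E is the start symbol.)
E is directly left-recursive. The standard transformation for
  A → A α₁ | ... | A α_m | β₁ | ... | β_n
is
  A  → β₁ A' | ... | β_n A'
  A' → α₁ A' | ... | α_m A' | ε

E → g becomes E → g E'
E → X becomes E → X E'
E → E X becomes E' → X E'
E → E X g becomes E' → X g E'
Add E' → ε

Productions for other non-terminals are unchanged:
  X → c

Resulting grammar:
E → g E'
E → X E'
E' → X E'
E' → X g E'
E' → ε
X → c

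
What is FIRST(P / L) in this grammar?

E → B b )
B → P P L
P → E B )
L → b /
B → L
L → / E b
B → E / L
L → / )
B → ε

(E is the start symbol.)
FIRST sets of the non-terminals involved (from the grammar, by fixed-point iteration):
  FIRST(P) = { '/', 'b' }

To compute FIRST(P / L), process the symbols left to right:
Symbol P is a non-terminal. Add FIRST(P) \ {ε} = { '/', 'b' }
P is not nullable (ε ∉ FIRST(P)), so stop here.
FIRST(P / L) = { '/', 'b' }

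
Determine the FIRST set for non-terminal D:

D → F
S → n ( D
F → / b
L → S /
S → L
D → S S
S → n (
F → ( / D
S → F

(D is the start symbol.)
{ '(', '/', 'n' }

To compute FIRST(D), examine every production with D on the left-hand side, reading each right-hand side left to right until a non-nullable symbol is reached.

FIRST sets of the other non-terminals involved (by the same procedure, iterated to a fixed point):
  FIRST(F) = { '(', '/' }
  FIRST(S) = { '(', '/', 'n' }

From D → F:
  - F is a non-terminal: add FIRST(F) \ {ε} = { '(', '/' }
    F is not nullable, so stop
From D → S S:
  - S is a non-terminal: add FIRST(S) \ {ε} = { '(', '/', 'n' }
    S is not nullable, so stop

Collecting: FIRST(D) = { '(', '/', 'n' }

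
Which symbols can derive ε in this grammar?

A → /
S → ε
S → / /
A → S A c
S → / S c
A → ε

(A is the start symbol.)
{ 'A', 'S' }

ε-productions: S → ε, A → ε
So S, A are immediately nullable.
Every non-terminal is now nullable.
Nullable = { 'A', 'S' }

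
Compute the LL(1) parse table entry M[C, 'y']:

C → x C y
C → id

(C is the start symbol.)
Empty (error entry)

To find M[C, 'y'], we find productions for C where 'y' is in the predict set (PREDICT(N → α) = (FIRST(α) \ {ε}) ∪ (FOLLOW(N) if α ⇒* ε)).

C → x C y: PREDICT = { 'x' }
C → id: PREDICT = { 'id' }

M[C, 'y'] is empty (no production applies)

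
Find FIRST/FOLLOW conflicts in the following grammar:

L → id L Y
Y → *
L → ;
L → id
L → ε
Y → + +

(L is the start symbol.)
No FIRST/FOLLOW conflicts.

Nullable non-terminals: L.

L: nullable alternative(s) L → ε; FOLLOW(L) = { $, '*', '+' }
  L → id L Y: FIRST \ {ε} = { 'id' } — disjoint from FOLLOW(L)
  L → ;: FIRST \ {ε} = { ';' } — disjoint from FOLLOW(L)
  L → id: FIRST \ {ε} = { 'id' } — disjoint from FOLLOW(L)
  L → ε: FIRST \ {ε} = { } — this is the only nullable alternative, skip

Y has no nullable alternative, so no FIRST/FOLLOW check is needed there.

No FIRST/FOLLOW conflicts found.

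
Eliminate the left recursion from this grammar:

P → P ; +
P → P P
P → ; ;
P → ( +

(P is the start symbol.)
P is directly left-recursive. The standard transformation for
  A → A α₁ | ... | A α_m | β₁ | ... | β_n
is
  A  → β₁ A' | ... | β_n A'
  A' → α₁ A' | ... | α_m A' | ε

P → ; ; becomes P → ; ; P'
P → ( + becomes P → ( + P'
P → P ; + becomes P' → ; + P'
P → P P becomes P' → P P'
Add P' → ε

Resulting grammar:
P → ; ; P'
P → ( + P'
P' → ; + P'
P' → P P'
P' → ε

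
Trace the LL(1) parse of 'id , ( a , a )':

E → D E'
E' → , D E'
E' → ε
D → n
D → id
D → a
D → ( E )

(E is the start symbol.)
LL(1) parsing maintains a stack (initially the start symbol over $) and the input. At each step: if the stack top is a terminal, match it against the current input token; if it is a non-terminal N, replace it with the RHS of M[N, lookahead] (the unique production whose predict set contains the lookahead).

Stack is shown with the top on the left.

Stack          Input             Action
---------------------------------------
E $            id , ( a , a ) $  output E → D E'
D E' $         id , ( a , a ) $  output D → id
id E' $        id , ( a , a ) $  match 'id'
E' $           , ( a , a ) $     output E' → , D E'
, D E' $       , ( a , a ) $     match ','
D E' $         ( a , a ) $       output D → ( E )
( E ) E' $     ( a , a ) $       match '('
E ) E' $       a , a ) $         output E → D E'
D E' ) E' $    a , a ) $         output D → a
a E' ) E' $    a , a ) $         match 'a'
E' ) E' $      , a ) $           output E' → , D E'
, D E' ) E' $  , a ) $           match ','
D E' ) E' $    a ) $             output D → a
a E' ) E' $    a ) $             match 'a'
E' ) E' $      ) $               output E' → ε
) E' $         ) $               match ')'
E' $           $                 output E' → ε
$              $                 accept

The string is accepted.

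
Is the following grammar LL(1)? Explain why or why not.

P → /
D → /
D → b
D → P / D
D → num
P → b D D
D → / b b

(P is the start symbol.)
A grammar is LL(1) if for each non-terminal N with multiple productions, the predict sets of those productions are pairwise disjoint, where PREDICT(N → α) = (FIRST(α) \ {ε}) ∪ (FOLLOW(N) if α ⇒* ε).

Relevant sets:
  FIRST(P) = { '/', 'b' }

For P:
  PREDICT(P → '/') = { '/' }
  PREDICT(P → b D D) = { 'b' }
For D:
  PREDICT(D → '/') = { '/' }
  PREDICT(D → b) = { 'b' }
  PREDICT(D → P '/' D) = { '/', 'b' }
  PREDICT(D → num) = { 'num' }
  PREDICT(D → '/' b b) = { '/' }

Conflict found: Predict set conflict for D: { '/' }
The grammar is NOT LL(1).

Answer: No. Predict set conflict for D: { '/' }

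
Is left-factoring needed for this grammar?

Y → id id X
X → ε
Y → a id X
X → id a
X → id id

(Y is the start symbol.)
Left-factoring is needed when two productions for the same non-terminal
share a common prefix on the right-hand side.

Productions for Y:
  Y → id id X
  Y → a id X
Productions for X:
  X → ε
  X → id a
  X → id id

Found common prefix 'id' in productions for X

Answer: Yes, X has productions with common prefix 'id'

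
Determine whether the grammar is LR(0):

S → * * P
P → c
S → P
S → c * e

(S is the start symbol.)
No. Shift-reduce conflict between [P → c .] and [S → c . * e]

Augment with S' → S and build the canonical LR(0) collection (I0 = CLOSURE({[S' → . S]}), then GOTO on every symbol after a dot until no new states appear). It has 10 states:
  I0: { [P → . c], [S → . * * P], [S → . P], [S → . c * e], [S' → . S] }  — shift
  I1: { [S → * . * P] }  — shift
  I2: { [S → P .] }  — reduce
  I3: { [S' → S .] }  — accept
  I4: { [P → c .], [S → c . * e] }  — shift, reduce
  I5: { [S → c * . e] }  — shift
  I6: { [S → c * e .] }  — reduce
  I7: { [P → . c], [S → * * . P] }  — shift
  I8: { [S → * * P .] }  — reduce
  I9: { [P → c .] }  — reduce

Conflict in state I4:
  Shift-reduce conflict between [P → c .] and [S → c . * e]
So the grammar is NOT LR(0).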